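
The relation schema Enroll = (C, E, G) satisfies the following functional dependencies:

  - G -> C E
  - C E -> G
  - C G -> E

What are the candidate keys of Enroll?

{G}⁺: G→CE adds C, E → {C, E, G}.
{C, E}⁺: CE→G adds G → {C, E, G}. Minimal: {E}⁺ = {E}; {C}⁺ = {C} — none reach the full schema.

{G}, {C, E}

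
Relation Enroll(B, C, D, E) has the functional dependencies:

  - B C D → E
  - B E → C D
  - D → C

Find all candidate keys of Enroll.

{B, D}; {B, E}

Attribute B never appears on the right-hand side of any dependency, so B must belong to every candidate key.
{B}⁺ = {B}, which is not all of the schema, so we must add further attributes.
{B, D}⁺: D→C adds C; BCD→E adds E → {B, C, D, E}.
{B, E}⁺: BE→CD adds C, D → {B, C, D, E}.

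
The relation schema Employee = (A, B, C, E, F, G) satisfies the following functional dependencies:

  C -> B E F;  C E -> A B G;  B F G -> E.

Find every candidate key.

(C)

Attribute C never appears on the right-hand side of any dependency, so C must belong to every candidate key.
{C}⁺ = {A, B, C, E, F, G}, which is all of the schema, so {C} is the only candidate key.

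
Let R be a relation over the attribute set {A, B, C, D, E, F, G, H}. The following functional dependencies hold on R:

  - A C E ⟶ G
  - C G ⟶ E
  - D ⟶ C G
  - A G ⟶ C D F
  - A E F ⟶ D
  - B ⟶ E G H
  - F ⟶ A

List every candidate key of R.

Attribute B never appears on the right-hand side of any dependency, so B must belong to every candidate key.
{B}⁺ = {B, E, G, H}, which is not all of the schema, so we must add further attributes.
{A, B}⁺: B→EGH adds E, G, H; AG→CDF adds C, D, F → {A, B, C, D, E, F, G, H}. Minimal: {B}⁺ = {B, E, G, H}; {A}⁺ = {A} — none reach the full schema.
{B, F}⁺: B→EGH adds E, G, H; F→A adds A; AG→CDF adds C, D → {A, B, C, D, E, F, G, H}. Minimal: {F}⁺ = {A, F}; {B}⁺ = {B, E, G, H} — none reach the full schema.
Any other superkey contains one of these as a subset, so there are no further candidate keys.

{A, B}, {B, F}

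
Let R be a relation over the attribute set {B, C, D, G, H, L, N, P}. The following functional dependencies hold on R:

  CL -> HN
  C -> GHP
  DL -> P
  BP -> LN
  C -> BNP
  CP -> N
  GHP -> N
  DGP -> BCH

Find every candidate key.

{C, D}; {D, G, L}; {D, G, P}

Attribute D never appears on the right-hand side of any dependency, so D must belong to every candidate key.
{D}⁺ = {D}, which is not all of the schema, so we must add further attributes.
{C, D}⁺: C→GHP adds G, H, P; C→BNP adds B, N; BP→LN adds L → {B, C, D, G, H, L, N, P}. Minimal: {D}⁺ = {D}; {C}⁺ = {B, C, G, H, L, N, P} — none reach the full schema.
{D, G, L}⁺: DL→P adds P; DGP→BCH adds B, C, H; CL→HN adds N → {B, C, D, G, H, L, N, P}. Minimal: {G, L}⁺ = {G, L}; {D, L}⁺ = {D, L, P}; {D, G}⁺ = {D, G} — none reach the full schema.
{D, G, P}⁺: DGP→BCH adds B, C, H; BP→LN adds L, N → {B, C, D, G, H, L, N, P}. Minimal: {G, P}⁺ = {G, P}; {D, P}⁺ = {D, P}; {D, G}⁺ = {D, G} — none reach the full schema.
Any other superkey contains one of these as a subset, so there are no further candidate keys.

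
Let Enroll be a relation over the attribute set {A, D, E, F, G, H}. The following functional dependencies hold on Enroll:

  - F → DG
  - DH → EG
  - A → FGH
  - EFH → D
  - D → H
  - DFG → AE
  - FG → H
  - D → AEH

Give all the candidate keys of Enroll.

{A}⁺: A→FGH adds F, G, H; F→DG adds D; DH→EG adds E → {A, D, E, F, G, H}.
{D}⁺: D→H adds H; D→AEH adds A, E; DH→EG adds G; A→FGH adds F → {A, D, E, F, G, H}.
{F}⁺: F→DG adds D, G; D→H adds H; DFG→AE adds A, E → {A, D, E, F, G, H}.

(A), (D), (F)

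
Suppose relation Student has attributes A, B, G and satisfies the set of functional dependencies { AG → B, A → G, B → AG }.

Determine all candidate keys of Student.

{A}⁺: A→G adds G; AG→B adds B → {A, B, G}.
{B}⁺: B→AG adds A, G → {A, B, G}.
Any other superkey contains one of these as a subset, so there are no further candidate keys.

A, B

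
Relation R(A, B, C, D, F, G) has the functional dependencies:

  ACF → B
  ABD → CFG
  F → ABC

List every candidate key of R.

{D, F}, {A, B, D}

Attribute D never appears on the right-hand side of any dependency, so D must belong to every candidate key.
{D}⁺ = {D}, which is not all of the schema, so we must add further attributes.
{D, F}⁺: F→ABC adds A, B, C; ABD→CFG adds G → {A, B, C, D, F, G}. Minimal: {F}⁺ = {A, B, C, F}; {D}⁺ = {D} — none reach the full schema.
{A, B, D}⁺: ABD→CFG adds C, F, G → {A, B, C, D, F, G}. Minimal: {B, D}⁺ = {B, D}; {A, D}⁺ = {A, D}; {A, B}⁺ = {A, B} — none reach the full schema.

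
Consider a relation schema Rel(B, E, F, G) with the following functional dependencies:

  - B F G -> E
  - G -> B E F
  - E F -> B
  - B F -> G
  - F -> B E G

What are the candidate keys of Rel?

{F}, {G}

{F}⁺: F→BEG adds B, E, G → {B, E, F, G}.
{G}⁺: G→BEF adds B, E, F → {B, E, F, G}.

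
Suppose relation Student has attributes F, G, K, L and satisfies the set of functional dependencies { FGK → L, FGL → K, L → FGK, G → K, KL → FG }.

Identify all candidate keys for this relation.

{L}⁺: L→FGK adds F, G, K → {F, G, K, L}.
{F, G}⁺: G→K adds K; FGK→L adds L → {F, G, K, L}. Minimal: {G}⁺ = {G, K}; {F}⁺ = {F} — none reach the full schema.
Any other superkey contains one of these as a subset, so there are no further candidate keys.

(L); (F, G)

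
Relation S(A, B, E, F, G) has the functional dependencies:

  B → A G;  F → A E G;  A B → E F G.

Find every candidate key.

{B}

Attribute B never appears on the right-hand side of any dependency, so B must belong to every candidate key.
{B}⁺ = {A, B, E, F, G}, which is all of the schema, so {B} is the only candidate key.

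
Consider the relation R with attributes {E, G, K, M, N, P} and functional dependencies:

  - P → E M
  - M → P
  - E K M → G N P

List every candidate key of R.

{K, M}⁺: M→P adds P; P→EM adds E; EKM→GNP adds G, N → {E, G, K, M, N, P}.
{K, P}⁺: P→EM adds E, M; EKM→GNP adds G, N → {E, G, K, M, N, P}.
Any other superkey contains one of these as a subset, so there are no further candidate keys.

{K, M}, {K, P}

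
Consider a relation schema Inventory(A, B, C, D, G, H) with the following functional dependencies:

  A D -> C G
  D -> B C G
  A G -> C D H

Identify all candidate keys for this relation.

Attribute A never appears on the right-hand side of any dependency, so A must belong to every candidate key.
{A}⁺ = {A}, which is not all of the schema, so we must add further attributes.
{A, D}⁺: AD→CG adds C, G; D→BCG adds B; AG→CDH adds H → {A, B, C, D, G, H}. Minimal: {D}⁺ = {B, C, D, G}; {A}⁺ = {A} — none reach the full schema.
{A, G}⁺: AG→CDH adds C, D, H; D→BCG adds B → {A, B, C, D, G, H}. Minimal: {G}⁺ = {G}; {A}⁺ = {A} — none reach the full schema.
Any other superkey contains one of these as a subset, so there are no further candidate keys.

AD; AG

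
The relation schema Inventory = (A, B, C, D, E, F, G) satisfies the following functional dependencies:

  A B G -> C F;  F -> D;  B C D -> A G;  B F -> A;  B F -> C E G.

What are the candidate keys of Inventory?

Attribute B never appears on the right-hand side of any dependency, so B must belong to every candidate key.
{B}⁺ = {B}, which is not all of the schema, so we must add further attributes.
{B, F}⁺: F→D adds D; BF→A adds A; BF→CEG adds C, E, G → {A, B, C, D, E, F, G}. Minimal: {F}⁺ = {D, F}; {B}⁺ = {B} — none reach the full schema.
{A, B, G}⁺: ABG→CF adds C, F; F→D adds D; BF→CEG adds E → {A, B, C, D, E, F, G}. Minimal: {B, G}⁺ = {B, G}; {A, G}⁺ = {A, G}; {A, B}⁺ = {A, B} — none reach the full schema.
{B, C, D}⁺: BCD→AG adds A, G; ABG→CF adds F; BF→CEG adds E → {A, B, C, D, E, F, G}. Minimal: {C, D}⁺ = {C, D}; {B, D}⁺ = {B, D}; {B, C}⁺ = {B, C} — none reach the full schema.

BF, ABG, BCD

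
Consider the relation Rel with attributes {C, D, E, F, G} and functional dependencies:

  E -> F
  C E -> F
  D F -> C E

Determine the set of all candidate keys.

Attributes D, G never appear on any right-hand side, so every candidate key must contain {D, G}.
{D, G}⁺ = {D, G}, which is not all of the schema, so we must add further attributes.
{D, E, G}⁺: E→F adds F; DF→CE adds C → {C, D, E, F, G}. Minimal: {E, G}⁺ = {E, F, G}; {D, G}⁺ = {D, G}; {D, E}⁺ = {C, D, E, F} — none reach the full schema.
{D, F, G}⁺: DF→CE adds C, E → {C, D, E, F, G}. Minimal: {F, G}⁺ = {F, G}; {D, G}⁺ = {D, G}; {D, F}⁺ = {C, D, E, F} — none reach the full schema.

{D, E, G}, {D, F, G}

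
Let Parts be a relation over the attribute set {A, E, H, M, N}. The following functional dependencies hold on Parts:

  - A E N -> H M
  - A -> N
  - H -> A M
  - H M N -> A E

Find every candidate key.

{H}; {A, E}

{H}⁺: H→AM adds A, M; A→N adds N; HMN→AE adds E → {A, E, H, M, N}.
{A, E}⁺: A→N adds N; AEN→HM adds H, M → {A, E, H, M, N}. Minimal: {E}⁺ = {E}; {A}⁺ = {A, N} — none reach the full schema.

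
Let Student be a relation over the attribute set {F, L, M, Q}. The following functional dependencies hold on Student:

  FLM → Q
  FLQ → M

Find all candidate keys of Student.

(F, L, M), (F, L, Q)

Attributes F, L never appear on any right-hand side, so every candidate key must contain {F, L}.
{F, L}⁺ = {F, L}, which is not all of the schema, so we must add further attributes.
{F, L, M}⁺: FLM→Q adds Q → {F, L, M, Q}.
{F, L, Q}⁺: FLQ→M adds M → {F, L, M, Q}.
Any other superkey contains one of these as a subset, so there are no further candidate keys.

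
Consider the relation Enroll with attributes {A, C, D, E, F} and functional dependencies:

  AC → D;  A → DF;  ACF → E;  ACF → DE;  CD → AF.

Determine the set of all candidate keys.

Attribute C never appears on the right-hand side of any dependency, so C must belong to every candidate key.
{C}⁺ = {C}, which is not all of the schema, so we must add further attributes.
{A, C}⁺: AC→D adds D; A→DF adds F; ACF→E adds E → {A, C, D, E, F}.
{C, D}⁺: CD→AF adds A, F; ACF→E adds E → {A, C, D, E, F}.

{A, C}, {C, D}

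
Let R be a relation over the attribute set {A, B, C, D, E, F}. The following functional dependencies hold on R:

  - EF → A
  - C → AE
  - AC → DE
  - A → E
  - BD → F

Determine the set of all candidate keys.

{B, C}

Attributes B, C never appear on any right-hand side, so every candidate key must contain {B, C}.
{B, C}⁺ = {A, B, C, D, E, F}, which is all of the schema, so {B, C} is the only candidate key.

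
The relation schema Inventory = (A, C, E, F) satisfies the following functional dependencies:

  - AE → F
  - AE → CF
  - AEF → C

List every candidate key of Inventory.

Attributes A, E never appear on any right-hand side, so every candidate key must contain {A, E}.
{A, E}⁺ = {A, C, E, F}, which is all of the schema, so {A, E} is the only candidate key.

{A, E}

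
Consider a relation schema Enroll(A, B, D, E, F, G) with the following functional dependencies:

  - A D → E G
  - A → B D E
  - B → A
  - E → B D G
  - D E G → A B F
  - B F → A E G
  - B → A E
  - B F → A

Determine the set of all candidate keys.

{A}, {B}, {E}

{A}⁺: A→BDE adds B, D, E; E→BDG adds G; DEG→ABF adds F → {A, B, D, E, F, G}.
{B}⁺: B→A adds A; B→AE adds E; A→BDE adds D; E→BDG adds G; DEG→ABF adds F → {A, B, D, E, F, G}.
{E}⁺: E→BDG adds B, D, G; DEG→ABF adds A, F → {A, B, D, E, F, G}.
Any other superkey contains one of these as a subset, so there are no further candidate keys.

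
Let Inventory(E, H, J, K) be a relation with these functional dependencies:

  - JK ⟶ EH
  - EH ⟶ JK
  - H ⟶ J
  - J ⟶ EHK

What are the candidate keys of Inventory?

{H}⁺: H→J adds J; J→EHK adds E, K → {E, H, J, K}.
{J}⁺: J→EHK adds E, H, K → {E, H, J, K}.
Any other superkey contains one of these as a subset, so there are no further candidate keys.

H; J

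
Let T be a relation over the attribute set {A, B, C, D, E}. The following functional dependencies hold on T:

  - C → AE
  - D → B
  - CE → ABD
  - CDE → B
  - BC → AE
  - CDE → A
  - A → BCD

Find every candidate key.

{A}⁺: A→BCD adds B, C, D; C→AE adds E → {A, B, C, D, E}.
{C}⁺: C→AE adds A, E; CE→ABD adds B, D → {A, B, C, D, E}.
Any other superkey contains one of these as a subset, so there are no further candidate keys.

(A); (C)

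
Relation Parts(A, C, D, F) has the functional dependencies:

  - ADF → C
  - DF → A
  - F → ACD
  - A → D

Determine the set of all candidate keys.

(F)

Attribute F never appears on the right-hand side of any dependency, so F must belong to every candidate key.
{F}⁺ = {A, C, D, F}, which is all of the schema, so {F} is the only candidate key.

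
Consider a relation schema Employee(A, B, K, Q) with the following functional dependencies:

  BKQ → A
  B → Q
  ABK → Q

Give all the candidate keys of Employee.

Attributes B, K never appear on any right-hand side, so every candidate key must contain {B, K}.
{B, K}⁺ = {A, B, K, Q}, which is all of the schema, so {B, K} is the only candidate key.

{B, K}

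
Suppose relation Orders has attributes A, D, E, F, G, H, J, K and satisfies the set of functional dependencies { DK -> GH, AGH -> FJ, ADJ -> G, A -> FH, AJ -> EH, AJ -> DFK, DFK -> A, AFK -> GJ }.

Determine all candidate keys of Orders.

{A, G}, {A, J}, {A, K}, {D, F, K}

{A, G}⁺: A→FH adds F, H; AGH→FJ adds J; AJ→EH adds E; AJ→DFK adds D, K → {A, D, E, F, G, H, J, K}.
{A, J}⁺: A→FH adds F, H; AJ→EH adds E; AJ→DFK adds D, K; AFK→GJ adds G → {A, D, E, F, G, H, J, K}.
{A, K}⁺: A→FH adds F, H; AFK→GJ adds G, J; AJ→EH adds E; AJ→DFK adds D → {A, D, E, F, G, H, J, K}.
{D, F, K}⁺: DK→GH adds G, H; DFK→A adds A; AFK→GJ adds J; AJ→EH adds E → {A, D, E, F, G, H, J, K}.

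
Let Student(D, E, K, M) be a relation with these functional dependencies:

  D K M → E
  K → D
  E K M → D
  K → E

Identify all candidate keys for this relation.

{K, M}

Attributes K, M never appear on any right-hand side, so every candidate key must contain {K, M}.
{K, M}⁺ = {D, E, K, M}, which is all of the schema, so {K, M} is the only candidate key.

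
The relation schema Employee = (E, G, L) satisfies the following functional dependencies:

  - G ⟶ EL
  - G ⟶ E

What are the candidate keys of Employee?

(G)

Attribute G never appears on the right-hand side of any dependency, so G must belong to every candidate key.
{G}⁺ = {E, G, L}, which is all of the schema, so {G} is the only candidate key.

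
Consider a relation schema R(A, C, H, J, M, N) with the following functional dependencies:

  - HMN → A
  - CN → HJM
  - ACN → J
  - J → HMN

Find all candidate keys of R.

{C, J}, {C, N}

Attribute C never appears on the right-hand side of any dependency, so C must belong to every candidate key.
{C}⁺ = {C}, which is not all of the schema, so we must add further attributes.
{C, J}⁺: J→HMN adds H, M, N; HMN→A adds A → {A, C, H, J, M, N}. Minimal: {J}⁺ = {A, H, J, M, N}; {C}⁺ = {C} — none reach the full schema.
{C, N}⁺: CN→HJM adds H, J, M; HMN→A adds A → {A, C, H, J, M, N}. Minimal: {N}⁺ = {N}; {C}⁺ = {C} — none reach the full schema.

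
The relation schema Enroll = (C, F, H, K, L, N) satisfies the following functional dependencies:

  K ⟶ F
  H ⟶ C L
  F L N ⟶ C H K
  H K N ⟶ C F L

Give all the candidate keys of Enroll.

{F, H, N}, {F, L, N}, {H, K, N}, {K, L, N}

Attribute N never appears on the right-hand side of any dependency, so N must belong to every candidate key.
{N}⁺ = {N}, which is not all of the schema, so we must add further attributes.
{F, H, N}⁺: H→CL adds C, L; FLN→CHK adds K → {C, F, H, K, L, N}. Minimal: {H, N}⁺ = {C, H, L, N}; {F, N}⁺ = {F, N}; {F, H}⁺ = {C, F, H, L} — none reach the full schema.
{F, L, N}⁺: FLN→CHK adds C, H, K → {C, F, H, K, L, N}. Minimal: {L, N}⁺ = {L, N}; {F, N}⁺ = {F, N}; {F, L}⁺ = {F, L} — none reach the full schema.
{H, K, N}⁺: K→F adds F; H→CL adds C, L → {C, F, H, K, L, N}. Minimal: {K, N}⁺ = {F, K, N}; {H, N}⁺ = {C, H, L, N}; {H, K}⁺ = {C, F, H, K, L} — none reach the full schema.
{K, L, N}⁺: K→F adds F; FLN→CHK adds C, H → {C, F, H, K, L, N}. Minimal: {L, N}⁺ = {L, N}; {K, N}⁺ = {F, K, N}; {K, L}⁺ = {F, K, L} — none reach the full schema.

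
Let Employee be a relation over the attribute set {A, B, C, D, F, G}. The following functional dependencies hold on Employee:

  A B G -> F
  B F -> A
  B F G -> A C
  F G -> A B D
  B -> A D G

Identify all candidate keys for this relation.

B; FG

{B}⁺: B→ADG adds A, D, G; ABG→F adds F; BFG→AC adds C → {A, B, C, D, F, G}.
{F, G}⁺: FG→ABD adds A, B, D; BFG→AC adds C → {A, B, C, D, F, G}. Minimal: {G}⁺ = {G}; {F}⁺ = {F} — none reach the full schema.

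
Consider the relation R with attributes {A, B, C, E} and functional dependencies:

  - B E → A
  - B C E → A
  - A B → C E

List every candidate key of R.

{A, B}⁺: AB→CE adds C, E → {A, B, C, E}.
{B, E}⁺: BE→A adds A; AB→CE adds C → {A, B, C, E}.
Any other superkey contains one of these as a subset, so there are no further candidate keys.

{A, B}, {B, E}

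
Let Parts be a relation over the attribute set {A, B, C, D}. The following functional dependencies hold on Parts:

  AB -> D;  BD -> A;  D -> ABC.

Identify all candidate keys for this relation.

{D}, {A, B}

{D}⁺: D→ABC adds A, B, C → {A, B, C, D}.
{A, B}⁺: AB→D adds D; D→ABC adds C → {A, B, C, D}. Minimal: {B}⁺ = {B}; {A}⁺ = {A} — none reach the full schema.
Any other superkey contains one of these as a subset, so there are no further candidate keys.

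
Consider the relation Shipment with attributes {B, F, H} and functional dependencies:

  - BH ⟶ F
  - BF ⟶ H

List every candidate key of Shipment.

Attribute B never appears on the right-hand side of any dependency, so B must belong to every candidate key.
{B}⁺ = {B}, which is not all of the schema, so we must add further attributes.
{B, F}⁺: BF→H adds H → {B, F, H}. Minimal: {F}⁺ = {F}; {B}⁺ = {B} — none reach the full schema.
{B, H}⁺: BH→F adds F → {B, F, H}. Minimal: {H}⁺ = {H}; {B}⁺ = {B} — none reach the full schema.
Any other superkey contains one of these as a subset, so there are no further candidate keys.

{B, F}, {B, H}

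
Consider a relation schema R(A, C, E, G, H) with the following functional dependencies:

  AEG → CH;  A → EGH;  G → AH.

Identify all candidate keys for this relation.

{A}⁺: A→EGH adds E, G, H; AEG→CH adds C → {A, C, E, G, H}.
{G}⁺: G→AH adds A, H; A→EGH adds E; AEG→CH adds C → {A, C, E, G, H}.
Any other superkey contains one of these as a subset, so there are no further candidate keys.

{A}, {G}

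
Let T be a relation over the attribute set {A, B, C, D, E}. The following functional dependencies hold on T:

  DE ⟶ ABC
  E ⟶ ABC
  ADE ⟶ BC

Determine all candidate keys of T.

Attributes D, E never appear on any right-hand side, so every candidate key must contain {D, E}.
{D, E}⁺ = {A, B, C, D, E}, which is all of the schema, so {D, E} is the only candidate key.

(D, E)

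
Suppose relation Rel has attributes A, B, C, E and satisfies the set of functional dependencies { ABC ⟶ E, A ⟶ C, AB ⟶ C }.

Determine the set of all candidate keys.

Attributes A, B never appear on any right-hand side, so every candidate key must contain {A, B}.
{A, B}⁺ = {A, B, C, E}, which is all of the schema, so {A, B} is the only candidate key.

(A, B)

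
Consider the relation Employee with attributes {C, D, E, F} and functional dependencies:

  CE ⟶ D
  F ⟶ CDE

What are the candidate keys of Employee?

Attribute F never appears on the right-hand side of any dependency, so F must belong to every candidate key.
{F}⁺ = {C, D, E, F}, which is all of the schema, so {F} is the only candidate key.

{F}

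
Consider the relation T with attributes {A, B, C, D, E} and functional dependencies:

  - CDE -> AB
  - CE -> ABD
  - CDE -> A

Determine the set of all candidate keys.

{C, E}

Attributes C, E never appear on any right-hand side, so every candidate key must contain {C, E}.
{C, E}⁺ = {A, B, C, D, E}, which is all of the schema, so {C, E} is the only candidate key.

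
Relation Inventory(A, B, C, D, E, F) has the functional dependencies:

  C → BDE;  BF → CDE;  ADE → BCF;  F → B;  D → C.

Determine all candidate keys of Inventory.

Attribute A never appears on the right-hand side of any dependency, so A must belong to every candidate key.
{A}⁺ = {A}, which is not all of the schema, so we must add further attributes.
{A, C}⁺: C→BDE adds B, D, E; ADE→BCF adds F → {A, B, C, D, E, F}. Minimal: {C}⁺ = {B, C, D, E}; {A}⁺ = {A} — none reach the full schema.
{A, D}⁺: D→C adds C; C→BDE adds B, E; ADE→BCF adds F → {A, B, C, D, E, F}. Minimal: {D}⁺ = {B, C, D, E}; {A}⁺ = {A} — none reach the full schema.
{A, F}⁺: F→B adds B; BF→CDE adds C, D, E → {A, B, C, D, E, F}. Minimal: {F}⁺ = {B, C, D, E, F}; {A}⁺ = {A} — none reach the full schema.

AC; AD; AF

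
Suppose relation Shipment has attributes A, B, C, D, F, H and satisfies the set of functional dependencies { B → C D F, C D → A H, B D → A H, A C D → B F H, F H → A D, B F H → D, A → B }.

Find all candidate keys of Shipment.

A; B; CD; FH

{A}⁺: A→B adds B; B→CDF adds C, D, F; CD→AH adds H → {A, B, C, D, F, H}.
{B}⁺: B→CDF adds C, D, F; CD→AH adds A, H → {A, B, C, D, F, H}.
{C, D}⁺: CD→AH adds A, H; ACD→BFH adds B, F → {A, B, C, D, F, H}. Minimal: {D}⁺ = {D}; {C}⁺ = {C} — none reach the full schema.
{F, H}⁺: FH→AD adds A, D; A→B adds B; B→CDF adds C → {A, B, C, D, F, H}. Minimal: {H}⁺ = {H}; {F}⁺ = {F} — none reach the full schema.
Any other superkey contains one of these as a subset, so there are no further candidate keys.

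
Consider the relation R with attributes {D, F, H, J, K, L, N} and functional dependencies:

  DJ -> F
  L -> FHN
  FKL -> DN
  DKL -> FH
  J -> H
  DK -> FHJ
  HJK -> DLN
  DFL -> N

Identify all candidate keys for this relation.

(D, K); (J, K); (K, L)

Attribute K never appears on the right-hand side of any dependency, so K must belong to every candidate key.
{K}⁺ = {K}, which is not all of the schema, so we must add further attributes.
{D, K}⁺: DK→FHJ adds F, H, J; HJK→DLN adds L, N → {D, F, H, J, K, L, N}. Minimal: {K}⁺ = {K}; {D}⁺ = {D} — none reach the full schema.
{J, K}⁺: J→H adds H; HJK→DLN adds D, L, N; DJ→F adds F → {D, F, H, J, K, L, N}. Minimal: {K}⁺ = {K}; {J}⁺ = {H, J} — none reach the full schema.
{K, L}⁺: L→FHN adds F, H, N; FKL→DN adds D; DK→FHJ adds J → {D, F, H, J, K, L, N}. Minimal: {L}⁺ = {F, H, L, N}; {K}⁺ = {K} — none reach the full schema.
Any other superkey contains one of these as a subset, so there are no further candidate keys.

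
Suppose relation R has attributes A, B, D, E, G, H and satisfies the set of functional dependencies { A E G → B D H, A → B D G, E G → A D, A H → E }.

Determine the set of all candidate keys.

{A, E}⁺: A→BDG adds B, D, G; AEG→BDH adds H → {A, B, D, E, G, H}. Minimal: {E}⁺ = {E}; {A}⁺ = {A, B, D, G} — none reach the full schema.
{A, H}⁺: A→BDG adds B, D, G; AH→E adds E → {A, B, D, E, G, H}. Minimal: {H}⁺ = {H}; {A}⁺ = {A, B, D, G} — none reach the full schema.
{E, G}⁺: EG→AD adds A, D; AEG→BDH adds B, H → {A, B, D, E, G, H}. Minimal: {G}⁺ = {G}; {E}⁺ = {E} — none reach the full schema.

{A, E}; {A, H}; {E, G}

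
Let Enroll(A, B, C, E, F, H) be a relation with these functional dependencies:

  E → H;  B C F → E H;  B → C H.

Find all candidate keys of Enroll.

(A, B, F)

Attributes A, B, F never appear on any right-hand side, so every candidate key must contain {A, B, F}.
{A, B, F}⁺ = {A, B, C, E, F, H}, which is all of the schema, so {A, B, F} is the only candidate key.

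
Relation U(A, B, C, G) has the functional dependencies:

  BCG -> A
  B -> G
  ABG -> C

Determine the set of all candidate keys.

(A, B), (B, C)

Attribute B never appears on the right-hand side of any dependency, so B must belong to every candidate key.
{B}⁺ = {B, G}, which is not all of the schema, so we must add further attributes.
{A, B}⁺: B→G adds G; ABG→C adds C → {A, B, C, G}. Minimal: {B}⁺ = {B, G}; {A}⁺ = {A} — none reach the full schema.
{B, C}⁺: B→G adds G; BCG→A adds A → {A, B, C, G}. Minimal: {C}⁺ = {C}; {B}⁺ = {B, G} — none reach the full schema.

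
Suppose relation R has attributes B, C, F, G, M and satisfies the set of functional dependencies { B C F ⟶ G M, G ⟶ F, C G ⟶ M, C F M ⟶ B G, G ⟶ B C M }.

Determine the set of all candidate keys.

{G}⁺: G→F adds F; G→BCM adds B, C, M → {B, C, F, G, M}.
{B, C, F}⁺: BCF→GM adds G, M → {B, C, F, G, M}.
{C, F, M}⁺: CFM→BG adds B, G → {B, C, F, G, M}.
Any other superkey contains one of these as a subset, so there are no further candidate keys.

G, BCF, CFM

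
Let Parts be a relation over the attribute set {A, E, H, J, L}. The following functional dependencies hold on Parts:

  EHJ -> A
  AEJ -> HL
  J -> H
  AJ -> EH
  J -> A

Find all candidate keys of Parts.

{J}⁺: J→H adds H; J→A adds A; AJ→EH adds E; AEJ→HL adds L → {A, E, H, J, L}.
No other minimal superkey exists.

{J}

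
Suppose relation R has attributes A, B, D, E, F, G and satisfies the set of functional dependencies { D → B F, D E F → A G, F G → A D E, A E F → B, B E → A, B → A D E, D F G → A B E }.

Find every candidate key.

{B}, {D}, {F, G}, {A, E, F}

{B}⁺: B→ADE adds A, D, E; D→BF adds F; DEF→AG adds G → {A, B, D, E, F, G}.
{D}⁺: D→BF adds B, F; B→ADE adds A, E; DEF→AG adds G → {A, B, D, E, F, G}.
{F, G}⁺: FG→ADE adds A, D, E; AEF→B adds B → {A, B, D, E, F, G}.
{A, E, F}⁺: AEF→B adds B; B→ADE adds D; DEF→AG adds G → {A, B, D, E, F, G}.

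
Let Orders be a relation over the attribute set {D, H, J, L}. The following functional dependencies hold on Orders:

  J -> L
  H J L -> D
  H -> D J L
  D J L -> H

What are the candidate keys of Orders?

{H}; {D, J}

{H}⁺: H→DJL adds D, J, L → {D, H, J, L}.
{D, J}⁺: J→L adds L; DJL→H adds H → {D, H, J, L}. Minimal: {J}⁺ = {J, L}; {D}⁺ = {D} — none reach the full schema.
Any other superkey contains one of these as a subset, so there are no further candidate keys.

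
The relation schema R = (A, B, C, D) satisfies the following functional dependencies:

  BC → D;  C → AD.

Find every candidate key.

Attributes B, C never appear on any right-hand side, so every candidate key must contain {B, C}.
{B, C}⁺ = {A, B, C, D}, which is all of the schema, so {B, C} is the only candidate key.

{B, C}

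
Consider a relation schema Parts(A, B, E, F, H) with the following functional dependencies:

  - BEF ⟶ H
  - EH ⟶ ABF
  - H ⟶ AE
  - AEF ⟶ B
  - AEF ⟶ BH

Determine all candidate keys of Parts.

H; AEF; BEF

{H}⁺: H→AE adds A, E; EH→ABF adds B, F → {A, B, E, F, H}.
{A, E, F}⁺: AEF→B adds B; AEF→BH adds H → {A, B, E, F, H}. Minimal: {E, F}⁺ = {E, F}; {A, F}⁺ = {A, F}; {A, E}⁺ = {A, E} — none reach the full schema.
{B, E, F}⁺: BEF→H adds H; EH→ABF adds A → {A, B, E, F, H}. Minimal: {E, F}⁺ = {E, F}; {B, F}⁺ = {B, F}; {B, E}⁺ = {B, E} — none reach the full schema.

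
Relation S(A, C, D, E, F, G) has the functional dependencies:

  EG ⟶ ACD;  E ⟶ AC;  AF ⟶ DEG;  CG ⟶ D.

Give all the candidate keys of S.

{A, F}⁺: AF→DEG adds D, E, G; EG→ACD adds C → {A, C, D, E, F, G}. Minimal: {F}⁺ = {F}; {A}⁺ = {A} — none reach the full schema.
{E, F}⁺: E→AC adds A, C; AF→DEG adds D, G → {A, C, D, E, F, G}. Minimal: {F}⁺ = {F}; {E}⁺ = {A, C, E} — none reach the full schema.
Any other superkey contains one of these as a subset, so there are no further candidate keys.

{A, F}, {E, F}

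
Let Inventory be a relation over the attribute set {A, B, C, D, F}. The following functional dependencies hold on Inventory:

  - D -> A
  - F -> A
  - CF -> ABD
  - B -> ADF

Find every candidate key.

BC, CF

{B, C}⁺: B→ADF adds A, D, F → {A, B, C, D, F}. Minimal: {C}⁺ = {C}; {B}⁺ = {A, B, D, F} — none reach the full schema.
{C, F}⁺: F→A adds A; CF→ABD adds B, D → {A, B, C, D, F}. Minimal: {F}⁺ = {A, F}; {C}⁺ = {C} — none reach the full schema.
Any other superkey contains one of these as a subset, so there are no further candidate keys.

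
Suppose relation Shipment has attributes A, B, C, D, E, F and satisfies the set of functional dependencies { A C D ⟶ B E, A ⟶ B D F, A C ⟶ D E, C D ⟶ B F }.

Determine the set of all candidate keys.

AC

Attributes A, C never appear on any right-hand side, so every candidate key must contain {A, C}.
{A, C}⁺ = {A, B, C, D, E, F}, which is all of the schema, so {A, C} is the only candidate key.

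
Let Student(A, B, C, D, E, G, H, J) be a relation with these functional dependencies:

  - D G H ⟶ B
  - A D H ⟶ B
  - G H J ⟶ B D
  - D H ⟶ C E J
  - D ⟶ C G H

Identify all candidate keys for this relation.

{A, D}⁺: D→CGH adds C, G, H; DGH→B adds B; DH→CEJ adds E, J → {A, B, C, D, E, G, H, J}.
{A, G, H, J}⁺: GHJ→BD adds B, D; DH→CEJ adds C, E → {A, B, C, D, E, G, H, J}.
Any other superkey contains one of these as a subset, so there are no further candidate keys.

AD, AGHJ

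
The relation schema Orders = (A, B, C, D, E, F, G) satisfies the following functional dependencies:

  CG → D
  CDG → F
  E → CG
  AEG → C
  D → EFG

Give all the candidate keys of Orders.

{A, B, D}, {A, B, E}, {A, B, C, G}

{A, B, D}⁺: D→EFG adds E, F, G; E→CG adds C → {A, B, C, D, E, F, G}. Minimal: {B, D}⁺ = {B, C, D, E, F, G}; {A, D}⁺ = {A, C, D, E, F, G}; {A, B}⁺ = {A, B} — none reach the full schema.
{A, B, E}⁺: E→CG adds C, G; CG→D adds D; CDG→F adds F → {A, B, C, D, E, F, G}. Minimal: {B, E}⁺ = {B, C, D, E, F, G}; {A, E}⁺ = {A, C, D, E, F, G}; {A, B}⁺ = {A, B} — none reach the full schema.
{A, B, C, G}⁺: CG→D adds D; CDG→F adds F; D→EFG adds E → {A, B, C, D, E, F, G}. Minimal: {B, C, G}⁺ = {B, C, D, E, F, G}; {A, C, G}⁺ = {A, C, D, E, F, G}; {A, B, G}⁺ = {A, B, G}; … — none reach the full schema.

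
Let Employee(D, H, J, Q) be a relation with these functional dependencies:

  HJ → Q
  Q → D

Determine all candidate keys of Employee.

Attributes H, J never appear on any right-hand side, so every candidate key must contain {H, J}.
{H, J}⁺ = {D, H, J, Q}, which is all of the schema, so {H, J} is the only candidate key.

HJ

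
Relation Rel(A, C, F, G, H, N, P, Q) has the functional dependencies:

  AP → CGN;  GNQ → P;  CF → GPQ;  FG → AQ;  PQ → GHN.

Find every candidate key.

Attribute F never appears on the right-hand side of any dependency, so F must belong to every candidate key.
{F}⁺ = {F}, which is not all of the schema, so we must add further attributes.
{C, F}⁺: CF→GPQ adds G, P, Q; FG→AQ adds A; PQ→GHN adds H, N → {A, C, F, G, H, N, P, Q}. Minimal: {F}⁺ = {F}; {C}⁺ = {C} — none reach the full schema.
{A, F, P}⁺: AP→CGN adds C, G, N; CF→GPQ adds Q; PQ→GHN adds H → {A, C, F, G, H, N, P, Q}. Minimal: {F, P}⁺ = {F, P}; {A, P}⁺ = {A, C, G, N, P}; {A, F}⁺ = {A, F} — none reach the full schema.
{F, G, N}⁺: FG→AQ adds A, Q; GNQ→P adds P; PQ→GHN adds H; AP→CGN adds C → {A, C, F, G, H, N, P, Q}. Minimal: {G, N}⁺ = {G, N}; {F, N}⁺ = {F, N}; {F, G}⁺ = {A, F, G, Q} — none reach the full schema.
{F, G, P}⁺: FG→AQ adds A, Q; PQ→GHN adds H, N; AP→CGN adds C → {A, C, F, G, H, N, P, Q}. Minimal: {G, P}⁺ = {G, P}; {F, P}⁺ = {F, P}; {F, G}⁺ = {A, F, G, Q} — none reach the full schema.
{F, P, Q}⁺: PQ→GHN adds G, H, N; FG→AQ adds A; AP→CGN adds C → {A, C, F, G, H, N, P, Q}. Minimal: {P, Q}⁺ = {G, H, N, P, Q}; {F, Q}⁺ = {F, Q}; {F, P}⁺ = {F, P} — none reach the full schema.

{C, F}, {A, F, P}, {F, G, N}, {F, G, P}, {F, P, Q}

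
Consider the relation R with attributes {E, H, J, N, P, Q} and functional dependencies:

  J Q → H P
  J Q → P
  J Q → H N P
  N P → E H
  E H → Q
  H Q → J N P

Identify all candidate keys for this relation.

{E, H}, {H, Q}, {J, Q}, {N, P}

{E, H}⁺: EH→Q adds Q; HQ→JNP adds J, N, P → {E, H, J, N, P, Q}. Minimal: {H}⁺ = {H}; {E}⁺ = {E} — none reach the full schema.
{H, Q}⁺: HQ→JNP adds J, N, P; NP→EH adds E → {E, H, J, N, P, Q}. Minimal: {Q}⁺ = {Q}; {H}⁺ = {H} — none reach the full schema.
{J, Q}⁺: JQ→HP adds H, P; JQ→HNP adds N; NP→EH adds E → {E, H, J, N, P, Q}. Minimal: {Q}⁺ = {Q}; {J}⁺ = {J} — none reach the full schema.
{N, P}⁺: NP→EH adds E, H; EH→Q adds Q; HQ→JNP adds J → {E, H, J, N, P, Q}. Minimal: {P}⁺ = {P}; {N}⁺ = {N} — none reach the full schema.
Any other superkey contains one of these as a subset, so there are no further candidate keys.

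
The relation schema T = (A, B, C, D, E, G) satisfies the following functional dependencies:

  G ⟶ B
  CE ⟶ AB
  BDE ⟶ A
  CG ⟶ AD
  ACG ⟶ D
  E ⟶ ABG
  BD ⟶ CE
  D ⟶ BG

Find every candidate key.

{D}, {C, E}, {C, G}

{D}⁺: D→BG adds B, G; BD→CE adds C, E; CE→AB adds A → {A, B, C, D, E, G}.
{C, E}⁺: CE→AB adds A, B; E→ABG adds G; CG→AD adds D → {A, B, C, D, E, G}.
{C, G}⁺: G→B adds B; CG→AD adds A, D; BD→CE adds E → {A, B, C, D, E, G}.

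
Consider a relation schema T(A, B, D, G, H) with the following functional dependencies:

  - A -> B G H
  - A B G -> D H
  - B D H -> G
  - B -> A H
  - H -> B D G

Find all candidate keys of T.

{A}⁺: A→BGH adds B, G, H; ABG→DH adds D → {A, B, D, G, H}.
{B}⁺: B→AH adds A, H; H→BDG adds D, G → {A, B, D, G, H}.
{H}⁺: H→BDG adds B, D, G; B→AH adds A → {A, B, D, G, H}.

(A); (B); (H)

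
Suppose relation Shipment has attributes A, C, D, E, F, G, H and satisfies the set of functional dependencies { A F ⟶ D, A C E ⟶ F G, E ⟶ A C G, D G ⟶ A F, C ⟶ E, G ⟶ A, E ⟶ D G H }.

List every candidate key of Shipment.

{C}⁺: C→E adds E; E→DGH adds D, G, H; E→ACG adds A; DG→AF adds F → {A, C, D, E, F, G, H}.
{E}⁺: E→ACG adds A, C, G; E→DGH adds D, H; ACE→FG adds F → {A, C, D, E, F, G, H}.
Any other superkey contains one of these as a subset, so there are no further candidate keys.

{C}; {E}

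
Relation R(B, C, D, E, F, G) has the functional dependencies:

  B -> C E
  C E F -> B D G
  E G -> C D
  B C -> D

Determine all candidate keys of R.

Attribute F never appears on the right-hand side of any dependency, so F must belong to every candidate key.
{F}⁺ = {F}, which is not all of the schema, so we must add further attributes.
{B, F}⁺: B→CE adds C, E; CEF→BDG adds D, G → {B, C, D, E, F, G}. Minimal: {F}⁺ = {F}; {B}⁺ = {B, C, D, E} — none reach the full schema.
{C, E, F}⁺: CEF→BDG adds B, D, G → {B, C, D, E, F, G}. Minimal: {E, F}⁺ = {E, F}; {C, F}⁺ = {C, F}; {C, E}⁺ = {C, E} — none reach the full schema.
{E, F, G}⁺: EG→CD adds C, D; CEF→BDG adds B → {B, C, D, E, F, G}. Minimal: {F, G}⁺ = {F, G}; {E, G}⁺ = {C, D, E, G}; {E, F}⁺ = {E, F} — none reach the full schema.

BF, CEF, EFG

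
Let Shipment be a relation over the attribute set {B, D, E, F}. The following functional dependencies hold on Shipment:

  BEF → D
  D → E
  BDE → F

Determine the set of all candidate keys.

Attribute B never appears on the right-hand side of any dependency, so B must belong to every candidate key.
{B}⁺ = {B}, which is not all of the schema, so we must add further attributes.
{B, D}⁺: D→E adds E; BDE→F adds F → {B, D, E, F}.
{B, E, F}⁺: BEF→D adds D → {B, D, E, F}.
Any other superkey contains one of these as a subset, so there are no further candidate keys.

{B, D}; {B, E, F}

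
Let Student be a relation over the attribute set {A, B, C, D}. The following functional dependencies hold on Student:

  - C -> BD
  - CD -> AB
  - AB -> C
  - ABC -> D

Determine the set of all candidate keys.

{C}⁺: C→BD adds B, D; CD→AB adds A → {A, B, C, D}.
{A, B}⁺: AB→C adds C; ABC→D adds D → {A, B, C, D}.

C, AB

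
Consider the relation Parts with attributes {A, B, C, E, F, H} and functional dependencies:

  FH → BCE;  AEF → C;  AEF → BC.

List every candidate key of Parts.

Attributes A, F, H never appear on any right-hand side, so every candidate key must contain {A, F, H}.
{A, F, H}⁺ = {A, B, C, E, F, H}, which is all of the schema, so {A, F, H} is the only candidate key.

{A, F, H}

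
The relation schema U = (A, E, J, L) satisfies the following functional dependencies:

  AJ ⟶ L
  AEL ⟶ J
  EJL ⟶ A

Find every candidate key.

Attribute E never appears on the right-hand side of any dependency, so E must belong to every candidate key.
{E}⁺ = {E}, which is not all of the schema, so we must add further attributes.
{A, E, J}⁺: AJ→L adds L → {A, E, J, L}. Minimal: {E, J}⁺ = {E, J}; {A, J}⁺ = {A, J, L}; {A, E}⁺ = {A, E} — none reach the full schema.
{A, E, L}⁺: AEL→J adds J → {A, E, J, L}. Minimal: {E, L}⁺ = {E, L}; {A, L}⁺ = {A, L}; {A, E}⁺ = {A, E} — none reach the full schema.
{E, J, L}⁺: EJL→A adds A → {A, E, J, L}. Minimal: {J, L}⁺ = {J, L}; {E, L}⁺ = {E, L}; {E, J}⁺ = {E, J} — none reach the full schema.

(A, E, J), (A, E, L), (E, J, L)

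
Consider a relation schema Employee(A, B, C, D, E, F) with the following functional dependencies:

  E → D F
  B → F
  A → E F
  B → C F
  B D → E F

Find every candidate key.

Attributes A, B never appear on any right-hand side, so every candidate key must contain {A, B}.
{A, B}⁺ = {A, B, C, D, E, F}, which is all of the schema, so {A, B} is the only candidate key.

(A, B)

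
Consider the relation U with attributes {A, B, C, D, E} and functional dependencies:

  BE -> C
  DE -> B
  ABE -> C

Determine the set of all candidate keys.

{A, D, E}⁺: DE→B adds B; ABE→C adds C → {A, B, C, D, E}.
No other minimal superkey exists.

{A, D, E}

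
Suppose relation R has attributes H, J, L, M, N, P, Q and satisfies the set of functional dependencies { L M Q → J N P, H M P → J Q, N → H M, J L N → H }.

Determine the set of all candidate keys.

{L, M, Q}; {L, N, P}; {L, N, Q}; {H, L, M, P}

Attribute L never appears on the right-hand side of any dependency, so L must belong to every candidate key.
{L}⁺ = {L}, which is not all of the schema, so we must add further attributes.
{L, M, Q}⁺: LMQ→JNP adds J, N, P; N→HM adds H → {H, J, L, M, N, P, Q}. Minimal: {M, Q}⁺ = {M, Q}; {L, Q}⁺ = {L, Q}; {L, M}⁺ = {L, M} — none reach the full schema.
{L, N, P}⁺: N→HM adds H, M; HMP→JQ adds J, Q → {H, J, L, M, N, P, Q}. Minimal: {N, P}⁺ = {H, J, M, N, P, Q}; {L, P}⁺ = {L, P}; {L, N}⁺ = {H, L, M, N} — none reach the full schema.
{L, N, Q}⁺: N→HM adds H, M; LMQ→JNP adds J, P → {H, J, L, M, N, P, Q}. Minimal: {N, Q}⁺ = {H, M, N, Q}; {L, Q}⁺ = {L, Q}; {L, N}⁺ = {H, L, M, N} — none reach the full schema.
{H, L, M, P}⁺: HMP→JQ adds J, Q; LMQ→JNP adds N → {H, J, L, M, N, P, Q}. Minimal: {L, M, P}⁺ = {L, M, P}; {H, M, P}⁺ = {H, J, M, P, Q}; {H, L, P}⁺ = {H, L, P}; … — none reach the full schema.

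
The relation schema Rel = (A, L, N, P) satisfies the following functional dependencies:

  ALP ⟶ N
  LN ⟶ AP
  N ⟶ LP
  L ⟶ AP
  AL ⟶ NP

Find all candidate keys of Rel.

{L}; {N}

{L}⁺: L→AP adds A, P; AL→NP adds N → {A, L, N, P}.
{N}⁺: N→LP adds L, P; L→AP adds A → {A, L, N, P}.
Any other superkey contains one of these as a subset, so there are no further candidate keys.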